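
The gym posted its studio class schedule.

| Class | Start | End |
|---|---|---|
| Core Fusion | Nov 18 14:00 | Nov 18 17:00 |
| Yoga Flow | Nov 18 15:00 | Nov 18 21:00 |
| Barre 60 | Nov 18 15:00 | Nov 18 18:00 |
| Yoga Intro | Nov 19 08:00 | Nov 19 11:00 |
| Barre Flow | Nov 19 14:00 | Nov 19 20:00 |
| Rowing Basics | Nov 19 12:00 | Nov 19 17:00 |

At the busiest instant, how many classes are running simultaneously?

Walk through starts and ends in time order (an end at T is processed before a start at T):
Nov 18 14:00 start Core Fusion → 1
Nov 18 15:00 start Barre 60 → 2
Nov 18 15:00 start Yoga Flow → 3
Nov 18 17:00 end Core Fusion → 2
Nov 18 18:00 end Barre 60 → 1
Nov 18 21:00 end Yoga Flow → 0
Nov 19 08:00 start Yoga Intro → 1
Nov 19 11:00 end Yoga Intro → 0
Nov 19 12:00 start Rowing Basics → 1
Nov 19 14:00 start Barre Flow → 2
Nov 19 17:00 end Rowing Basics → 1
Nov 19 20:00 end Barre Flow → 0
Peak is 3, at Nov 18 15:00 (Barre 60, Core Fusion, Yoga Flow).

3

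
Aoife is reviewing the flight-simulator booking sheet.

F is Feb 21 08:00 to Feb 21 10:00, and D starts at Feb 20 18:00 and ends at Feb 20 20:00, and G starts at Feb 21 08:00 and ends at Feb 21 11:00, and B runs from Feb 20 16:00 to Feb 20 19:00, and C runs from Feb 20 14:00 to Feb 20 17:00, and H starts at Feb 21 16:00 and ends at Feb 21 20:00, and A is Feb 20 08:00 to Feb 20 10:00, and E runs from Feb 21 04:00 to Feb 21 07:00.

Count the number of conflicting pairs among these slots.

Check each pair: they overlap iff neither finishes before the other starts.
Sorted by start: A, C, B, D, E, F, G, H.
C starts after A ends; A is clear from here.
B starts before C ends → C and B overlap.
D starts after C ends; C is clear from here.
D starts before B ends → B and D overlap.
E starts after B ends; B is clear from here.
E starts after D ends; D is clear from here.
F starts after E ends; E is clear from here.
G starts before F ends → F and G overlap.
H starts after F ends.
H starts after G ends.
Overlapping pairs: B & C, B & D, F & G — 3 in total.

3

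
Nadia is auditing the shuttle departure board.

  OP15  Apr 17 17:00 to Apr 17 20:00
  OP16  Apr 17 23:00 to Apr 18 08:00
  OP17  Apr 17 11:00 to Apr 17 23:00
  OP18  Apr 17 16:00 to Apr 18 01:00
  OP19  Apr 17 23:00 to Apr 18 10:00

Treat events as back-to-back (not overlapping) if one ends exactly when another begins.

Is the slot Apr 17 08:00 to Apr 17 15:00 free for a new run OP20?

No — it overlaps OP17

OP17: starts Apr 17 11:00 before OP20 ends Apr 17 15:00, and ends Apr 17 23:00 after OP20 starts Apr 17 08:00 → overlap.
OP18: starts Apr 17 16:00 at or after OP20 ends Apr 17 15:00 → clear.
OP15: starts Apr 17 17:00 at or after OP20 ends Apr 17 15:00 → clear.
OP16: starts Apr 17 23:00 at or after OP20 ends Apr 17 15:00 → clear.
OP19: starts Apr 17 23:00 at or after OP20 ends Apr 17 15:00 → clear.
OP20 overlaps OP17.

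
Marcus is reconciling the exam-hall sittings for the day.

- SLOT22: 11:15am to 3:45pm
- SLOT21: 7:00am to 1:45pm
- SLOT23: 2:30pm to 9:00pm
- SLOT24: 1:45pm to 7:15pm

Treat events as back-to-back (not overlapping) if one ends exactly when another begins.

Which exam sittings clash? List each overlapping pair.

Two intervals overlap when each starts before the other ends.
Sorted by start: SLOT21, SLOT22, SLOT24, SLOT23.
SLOT22 starts before SLOT21 ends → SLOT21 and SLOT22 overlap.
SLOT24 starts exactly when SLOT21 ends (back-to-back, no overlap); SLOT21 is clear from here.
SLOT24 starts before SLOT22 ends → SLOT22 and SLOT24 overlap.
SLOT23 starts before SLOT22 ends → SLOT22 and SLOT23 overlap.
SLOT23 starts before SLOT24 ends → SLOT24 and SLOT23 overlap.

SLOT21 & SLOT22, SLOT22 & SLOT23, SLOT22 & SLOT24, SLOT23 & SLOT24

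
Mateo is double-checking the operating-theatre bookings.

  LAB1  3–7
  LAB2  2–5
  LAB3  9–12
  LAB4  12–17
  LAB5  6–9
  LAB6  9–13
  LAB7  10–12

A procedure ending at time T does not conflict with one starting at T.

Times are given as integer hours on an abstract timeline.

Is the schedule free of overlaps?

Two intervals overlap when each starts before the other ends.
Sorted by start: LAB2, LAB1, LAB5, LAB3, LAB6, LAB7, LAB4.
LAB1 starts before LAB2 ends → LAB2 and LAB1 overlap.
That's a conflict, so the schedule is not conflict-free.

No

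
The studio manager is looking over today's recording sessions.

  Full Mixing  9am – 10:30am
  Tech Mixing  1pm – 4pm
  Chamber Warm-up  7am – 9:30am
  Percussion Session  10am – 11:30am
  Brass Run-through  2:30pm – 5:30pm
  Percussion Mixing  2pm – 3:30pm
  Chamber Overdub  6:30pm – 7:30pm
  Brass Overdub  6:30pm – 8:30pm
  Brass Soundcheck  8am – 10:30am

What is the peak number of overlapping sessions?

Sort all start/end points and keep a running count:
7am start Chamber Warm-up → 1
8am start Brass Soundcheck → 2
9am start Full Mixing → 3
9:30am end Chamber Warm-up → 2
10am start Percussion Session → 3
10:30am end Brass Soundcheck → 2
10:30am end Full Mixing → 1
11:30am end Percussion Session → 0
1pm start Tech Mixing → 1
2pm start Percussion Mixing → 2
2:30pm start Brass Run-through → 3
3:30pm end Percussion Mixing → 2
4pm end Tech Mixing → 1
5:30pm end Brass Run-through → 0
6:30pm start Brass Overdub → 1
6:30pm start Chamber Overdub → 2
7:30pm end Chamber Overdub → 1
8:30pm end Brass Overdub → 0
Peak is 3, at 9am (Brass Soundcheck, Chamber Warm-up, Full Mixing).

3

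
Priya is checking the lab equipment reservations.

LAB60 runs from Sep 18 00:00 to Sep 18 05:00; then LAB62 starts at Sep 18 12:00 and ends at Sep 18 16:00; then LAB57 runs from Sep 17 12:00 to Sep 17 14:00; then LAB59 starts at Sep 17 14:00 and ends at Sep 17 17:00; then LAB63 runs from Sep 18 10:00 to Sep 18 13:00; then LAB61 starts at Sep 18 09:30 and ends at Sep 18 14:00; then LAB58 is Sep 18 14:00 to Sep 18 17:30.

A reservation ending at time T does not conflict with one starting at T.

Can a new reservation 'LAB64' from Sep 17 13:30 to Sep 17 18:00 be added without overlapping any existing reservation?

No — it overlaps LAB57, LAB59

LAB57: starts Sep 17 12:00 before LAB64 ends Sep 17 18:00, and ends Sep 17 14:00 after LAB64 starts Sep 17 13:30 → overlap.
LAB59: starts Sep 17 14:00 before LAB64 ends Sep 17 18:00, and ends Sep 17 17:00 after LAB64 starts Sep 17 13:30 → overlap.
LAB60: starts Sep 18 00:00 at or after LAB64 ends Sep 17 18:00 → clear.
LAB61: starts Sep 18 09:30 at or after LAB64 ends Sep 17 18:00 → clear.
LAB63: starts Sep 18 10:00 at or after LAB64 ends Sep 17 18:00 → clear.
LAB62: starts Sep 18 12:00 at or after LAB64 ends Sep 17 18:00 → clear.
LAB58: starts Sep 18 14:00 at or after LAB64 ends Sep 17 18:00 → clear.
LAB64 overlaps LAB57, LAB59.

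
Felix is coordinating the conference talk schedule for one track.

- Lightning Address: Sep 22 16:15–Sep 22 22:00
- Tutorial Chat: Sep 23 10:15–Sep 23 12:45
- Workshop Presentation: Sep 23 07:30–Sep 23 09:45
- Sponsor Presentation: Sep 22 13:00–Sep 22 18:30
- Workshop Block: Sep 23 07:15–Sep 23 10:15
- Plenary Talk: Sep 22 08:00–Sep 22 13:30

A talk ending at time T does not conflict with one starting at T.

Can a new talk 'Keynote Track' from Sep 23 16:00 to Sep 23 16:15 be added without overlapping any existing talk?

Plenary Talk: ends Sep 22 13:30 at or before Keynote Track starts Sep 23 16:00 → clear.
Sponsor Presentation: ends Sep 22 18:30 at or before Keynote Track starts Sep 23 16:00 → clear.
Lightning Address: ends Sep 22 22:00 at or before Keynote Track starts Sep 23 16:00 → clear.
Workshop Block: ends Sep 23 10:15 at or before Keynote Track starts Sep 23 16:00 → clear.
Workshop Presentation: ends Sep 23 09:45 at or before Keynote Track starts Sep 23 16:00 → clear.
Tutorial Chat: ends Sep 23 12:45 at or before Keynote Track starts Sep 23 16:00 → clear.

Yes — the slot is free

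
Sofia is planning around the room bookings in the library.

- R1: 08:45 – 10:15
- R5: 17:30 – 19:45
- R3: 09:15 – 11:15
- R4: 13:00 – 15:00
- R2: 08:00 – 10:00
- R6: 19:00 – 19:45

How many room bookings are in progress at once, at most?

Walk through starts and ends in time order (an end at T is processed before a start at T):
08:00 start R2 → 1
08:45 start R1 → 2
09:15 start R3 → 3
10:00 end R2 → 2
10:15 end R1 → 1
11:15 end R3 → 0
13:00 start R4 → 1
15:00 end R4 → 0
17:30 start R5 → 1
19:00 start R6 → 2
19:45 end R5 → 1
19:45 end R6 → 0
Peak is 3, at 09:15 (R1, R2, R3).

3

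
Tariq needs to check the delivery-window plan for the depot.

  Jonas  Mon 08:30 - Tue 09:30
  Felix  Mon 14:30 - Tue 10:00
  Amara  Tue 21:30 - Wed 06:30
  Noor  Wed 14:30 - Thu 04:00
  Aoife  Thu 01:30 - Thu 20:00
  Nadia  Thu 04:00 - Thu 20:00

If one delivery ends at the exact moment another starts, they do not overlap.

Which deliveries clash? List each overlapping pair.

Aoife & Nadia, Aoife & Noor, Felix & Jonas

Sorted by start: Jonas, Felix, Amara, Noor, Aoife, Nadia.
Felix starts before Jonas ends → Jonas and Felix overlap.
Amara starts after Jonas ends, so nothing later overlaps Jonas either.
Amara starts after Felix ends, so nothing later overlaps Felix either.
Noor starts after Amara ends, so nothing later overlaps Amara either.
Aoife starts before Noor ends → Noor and Aoife overlap.
Nadia starts exactly when Noor ends (back-to-back, no overlap).
Nadia starts before Aoife ends → Aoife and Nadia overlap.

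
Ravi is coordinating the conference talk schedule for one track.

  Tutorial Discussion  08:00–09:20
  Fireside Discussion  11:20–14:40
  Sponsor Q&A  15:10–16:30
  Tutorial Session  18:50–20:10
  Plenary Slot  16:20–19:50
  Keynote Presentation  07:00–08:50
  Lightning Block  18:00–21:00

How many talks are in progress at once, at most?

3

Walk through starts and ends in time order (an end at T is processed before a start at T):
07:00 start Keynote Presentation → 1
08:00 start Tutorial Discussion → 2
08:50 end Keynote Presentation → 1
09:20 end Tutorial Discussion → 0
11:20 start Fireside Discussion → 1
14:40 end Fireside Discussion → 0
15:10 start Sponsor Q&A → 1
16:20 start Plenary Slot → 2
16:30 end Sponsor Q&A → 1
18:00 start Lightning Block → 2
18:50 start Tutorial Session → 3
19:50 end Plenary Slot → 2
20:10 end Tutorial Session → 1
21:00 end Lightning Block → 0
Peak is 3, at 18:50 (Lightning Block, Plenary Slot, Tutorial Session).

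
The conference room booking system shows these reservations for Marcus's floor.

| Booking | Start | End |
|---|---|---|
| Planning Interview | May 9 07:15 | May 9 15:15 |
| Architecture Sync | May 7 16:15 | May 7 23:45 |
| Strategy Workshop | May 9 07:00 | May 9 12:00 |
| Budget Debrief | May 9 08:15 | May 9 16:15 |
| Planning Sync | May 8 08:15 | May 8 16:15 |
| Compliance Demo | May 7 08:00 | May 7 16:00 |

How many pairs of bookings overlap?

Sorted by start: Compliance Demo, Architecture Sync, Planning Sync, Strategy Workshop, Planning Interview, Budget Debrief.
Architecture Sync starts after Compliance Demo ends, so nothing later overlaps Compliance Demo either.
Planning Sync starts after Architecture Sync ends, so nothing later overlaps Architecture Sync either.
Strategy Workshop starts after Planning Sync ends, so nothing later overlaps Planning Sync either.
Planning Interview starts before Strategy Workshop ends → Strategy Workshop and Planning Interview overlap.
Budget Debrief starts before Strategy Workshop ends → Strategy Workshop and Budget Debrief overlap.
Budget Debrief starts before Planning Interview ends → Planning Interview and Budget Debrief overlap.
Overlapping pairs: Budget Debrief & Planning Interview, Budget Debrief & Strategy Workshop, Planning Interview & Strategy Workshop — 3 in total.

3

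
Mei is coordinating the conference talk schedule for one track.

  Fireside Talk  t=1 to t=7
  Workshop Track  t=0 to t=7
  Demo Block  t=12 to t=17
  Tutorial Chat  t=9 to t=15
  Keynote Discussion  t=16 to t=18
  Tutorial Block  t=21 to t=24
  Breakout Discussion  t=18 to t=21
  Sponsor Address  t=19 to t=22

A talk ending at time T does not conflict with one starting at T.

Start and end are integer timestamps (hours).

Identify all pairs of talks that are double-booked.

Breakout Discussion & Sponsor Address, Demo Block & Keynote Discussion, Demo Block & Tutorial Chat, Fireside Talk & Workshop Track, Sponsor Address & Tutorial Block

Sorted by start: Workshop Track, Fireside Talk, Tutorial Chat, Demo Block, Keynote Discussion, Breakout Discussion, Sponsor Address, Tutorial Block.
Fireside Talk starts before Workshop Track ends → Workshop Track and Fireside Talk overlap.
Tutorial Chat starts after Workshop Track ends, so Workshop Track has no further overlaps.
Tutorial Chat starts after Fireside Talk ends, so Fireside Talk has no further overlaps.
Demo Block starts before Tutorial Chat ends → Tutorial Chat and Demo Block overlap.
Keynote Discussion starts after Tutorial Chat ends, so Tutorial Chat has no further overlaps.
Keynote Discussion starts before Demo Block ends → Demo Block and Keynote Discussion overlap.
Breakout Discussion starts after Demo Block ends, so Demo Block has no further overlaps.
Breakout Discussion starts exactly when Keynote Discussion ends (back-to-back, no overlap), so Keynote Discussion has no further overlaps.
Sponsor Address starts before Breakout Discussion ends → Breakout Discussion and Sponsor Address overlap.
Tutorial Block starts exactly when Breakout Discussion ends (back-to-back, no overlap).
Tutorial Block starts before Sponsor Address ends → Sponsor Address and Tutorial Block overlap.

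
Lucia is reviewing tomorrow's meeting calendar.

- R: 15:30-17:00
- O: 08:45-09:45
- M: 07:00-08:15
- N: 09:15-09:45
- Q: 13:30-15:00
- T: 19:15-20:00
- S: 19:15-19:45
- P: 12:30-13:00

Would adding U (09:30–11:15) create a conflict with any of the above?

Yes — it overlaps N, O

M: ends 08:15 at or before U starts 09:30 → clear.
O: starts 08:45 before U ends 11:15, and ends 09:45 after U starts 09:30 → overlap.
N: starts 09:15 before U ends 11:15, and ends 09:45 after U starts 09:30 → overlap.
P: starts 12:30 at or after U ends 11:15 → clear.
Q: starts 13:30 at or after U ends 11:15 → clear.
R: starts 15:30 at or after U ends 11:15 → clear.
S: starts 19:15 at or after U ends 11:15 → clear.
T: starts 19:15 at or after U ends 11:15 → clear.
U overlaps N, O.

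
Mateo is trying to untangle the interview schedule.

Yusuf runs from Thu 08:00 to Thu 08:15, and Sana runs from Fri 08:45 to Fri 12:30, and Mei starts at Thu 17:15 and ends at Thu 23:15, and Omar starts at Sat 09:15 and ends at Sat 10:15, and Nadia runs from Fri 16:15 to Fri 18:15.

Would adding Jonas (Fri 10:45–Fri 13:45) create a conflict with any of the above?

Yusuf: ends Thu 08:15 at or before Jonas starts Fri 10:45 → clear.
Mei: ends Thu 23:15 at or before Jonas starts Fri 10:45 → clear.
Sana: starts Fri 08:45 before Jonas ends Fri 13:45, and ends Fri 12:30 after Jonas starts Fri 10:45 → overlap.
Nadia: starts Fri 16:15 at or after Jonas ends Fri 13:45 → clear.
Omar: starts Sat 09:15 at or after Jonas ends Fri 13:45 → clear.
Jonas overlaps Sana.

Yes — it overlaps Sana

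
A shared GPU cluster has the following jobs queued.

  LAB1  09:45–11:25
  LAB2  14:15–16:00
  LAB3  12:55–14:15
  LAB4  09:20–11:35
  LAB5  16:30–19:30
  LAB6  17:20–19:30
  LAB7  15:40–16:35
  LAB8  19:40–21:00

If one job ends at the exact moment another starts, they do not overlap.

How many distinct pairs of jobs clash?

4

Sorted by start: LAB4, LAB1, LAB3, LAB2, LAB7, LAB5, LAB6, LAB8.
LAB1 starts before LAB4 ends → LAB4 and LAB1 overlap.
LAB3 starts after LAB4 ends; LAB4 is clear from here.
LAB3 starts after LAB1 ends; LAB1 is clear from here.
LAB2 starts exactly when LAB3 ends (back-to-back, no overlap); LAB3 is clear from here.
LAB7 starts before LAB2 ends → LAB2 and LAB7 overlap.
LAB5 starts after LAB2 ends; LAB2 is clear from here.
LAB5 starts before LAB7 ends → LAB7 and LAB5 overlap.
LAB6 starts after LAB7 ends; LAB7 is clear from here.
LAB6 starts before LAB5 ends → LAB5 and LAB6 overlap.
LAB8 starts after LAB5 ends.
LAB8 starts after LAB6 ends.
Overlapping pairs: LAB1 & LAB4, LAB2 & LAB7, LAB5 & LAB6, LAB5 & LAB7 — 4 in total.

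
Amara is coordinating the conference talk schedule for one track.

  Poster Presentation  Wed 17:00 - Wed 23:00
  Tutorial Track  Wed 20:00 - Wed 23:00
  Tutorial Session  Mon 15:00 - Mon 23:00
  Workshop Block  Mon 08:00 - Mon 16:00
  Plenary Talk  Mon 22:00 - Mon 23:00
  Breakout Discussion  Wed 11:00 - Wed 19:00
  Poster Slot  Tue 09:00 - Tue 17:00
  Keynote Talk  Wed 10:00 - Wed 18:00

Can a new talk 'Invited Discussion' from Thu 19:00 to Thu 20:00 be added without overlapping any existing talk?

Yes — the slot is free

Workshop Block: ends Mon 16:00 at or before Invited Discussion starts Thu 19:00 → clear.
Tutorial Session: ends Mon 23:00 at or before Invited Discussion starts Thu 19:00 → clear.
Plenary Talk: ends Mon 23:00 at or before Invited Discussion starts Thu 19:00 → clear.
Poster Slot: ends Tue 17:00 at or before Invited Discussion starts Thu 19:00 → clear.
Keynote Talk: ends Wed 18:00 at or before Invited Discussion starts Thu 19:00 → clear.
Breakout Discussion: ends Wed 19:00 at or before Invited Discussion starts Thu 19:00 → clear.
Poster Presentation: ends Wed 23:00 at or before Invited Discussion starts Thu 19:00 → clear.
Tutorial Track: ends Wed 23:00 at or before Invited Discussion starts Thu 19:00 → clear.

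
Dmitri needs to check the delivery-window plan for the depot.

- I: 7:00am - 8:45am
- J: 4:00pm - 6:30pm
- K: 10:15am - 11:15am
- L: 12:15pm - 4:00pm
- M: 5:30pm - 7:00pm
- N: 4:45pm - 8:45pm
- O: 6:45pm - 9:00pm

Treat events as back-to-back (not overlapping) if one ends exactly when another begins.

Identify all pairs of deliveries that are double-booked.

J & M, J & N, M & N, M & O, N & O

Sorted by start: I, K, L, J, N, M, O.
K starts after I ends; I is clear from here.
L starts after K ends; K is clear from here.
J starts exactly when L ends (back-to-back, no overlap); L is clear from here.
N starts before J ends → J and N overlap.
M starts before J ends → J and M overlap.
O starts after J ends.
M starts before N ends → N and M overlap.
O starts before N ends → N and O overlap.
O starts before M ends → M and O overlap.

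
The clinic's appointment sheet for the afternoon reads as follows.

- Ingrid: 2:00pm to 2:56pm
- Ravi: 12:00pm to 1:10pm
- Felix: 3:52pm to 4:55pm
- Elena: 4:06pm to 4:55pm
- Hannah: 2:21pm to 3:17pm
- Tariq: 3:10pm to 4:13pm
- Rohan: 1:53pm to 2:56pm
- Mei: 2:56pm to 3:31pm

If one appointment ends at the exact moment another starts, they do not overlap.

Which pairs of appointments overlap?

Sorted by start: Ravi, Rohan, Ingrid, Hannah, Mei, Tariq, Felix, Elena.
Rohan starts after Ravi ends — done with Ravi.
Ingrid starts before Rohan ends → Rohan and Ingrid overlap.
Hannah starts before Rohan ends → Rohan and Hannah overlap.
Mei starts exactly when Rohan ends (back-to-back, no overlap) — done with Rohan.
Hannah starts before Ingrid ends → Ingrid and Hannah overlap.
Mei starts exactly when Ingrid ends (back-to-back, no overlap) — done with Ingrid.
Mei starts before Hannah ends → Hannah and Mei overlap.
Tariq starts before Hannah ends → Hannah and Tariq overlap.
Felix starts after Hannah ends — done with Hannah.
Tariq starts before Mei ends → Mei and Tariq overlap.
Felix starts after Mei ends — done with Mei.
Felix starts before Tariq ends → Tariq and Felix overlap.
Elena starts before Tariq ends → Tariq and Elena overlap.
Elena starts before Felix ends → Felix and Elena overlap.

Elena & Felix, Elena & Tariq, Felix & Tariq, Hannah & Ingrid, Hannah & Mei, Hannah & Rohan, Hannah & Tariq, Ingrid & Rohan, Mei & Tariq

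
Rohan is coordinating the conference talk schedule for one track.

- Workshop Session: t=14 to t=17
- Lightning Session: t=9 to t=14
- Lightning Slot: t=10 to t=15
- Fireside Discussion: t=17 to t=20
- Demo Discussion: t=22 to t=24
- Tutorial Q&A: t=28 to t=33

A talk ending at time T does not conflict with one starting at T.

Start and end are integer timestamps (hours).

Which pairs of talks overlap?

Sorted by start: Lightning Session, Lightning Slot, Workshop Session, Fireside Discussion, Demo Discussion, Tutorial Q&A.
Lightning Slot starts before Lightning Session ends → Lightning Session and Lightning Slot overlap.
Workshop Session starts exactly when Lightning Session ends (back-to-back, no overlap), so Lightning Session has no further overlaps.
Workshop Session starts before Lightning Slot ends → Lightning Slot and Workshop Session overlap.
Fireside Discussion starts after Lightning Slot ends, so Lightning Slot has no further overlaps.
Fireside Discussion starts exactly when Workshop Session ends (back-to-back, no overlap), so Workshop Session has no further overlaps.
Demo Discussion starts after Fireside Discussion ends, so Fireside Discussion has no further overlaps.
Tutorial Q&A starts after Demo Discussion ends.

Lightning Session & Lightning Slot, Lightning Slot & Workshop Session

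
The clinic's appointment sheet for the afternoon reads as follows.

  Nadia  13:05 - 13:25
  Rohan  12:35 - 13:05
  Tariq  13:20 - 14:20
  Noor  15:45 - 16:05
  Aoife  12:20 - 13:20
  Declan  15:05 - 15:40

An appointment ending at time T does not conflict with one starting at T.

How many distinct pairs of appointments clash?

Sorted by start: Aoife, Rohan, Nadia, Tariq, Declan, Noor.
Rohan starts before Aoife ends → Aoife and Rohan overlap.
Nadia starts before Aoife ends → Aoife and Nadia overlap.
Tariq starts exactly when Aoife ends (back-to-back, no overlap), so Aoife has no further overlaps.
Nadia starts exactly when Rohan ends (back-to-back, no overlap), so Rohan has no further overlaps.
Tariq starts before Nadia ends → Nadia and Tariq overlap.
Declan starts after Nadia ends, so Nadia has no further overlaps.
Declan starts after Tariq ends, so Tariq has no further overlaps.
Noor starts after Declan ends.
Overlapping pairs: Aoife & Nadia, Aoife & Rohan, Nadia & Tariq — 3 in total.

3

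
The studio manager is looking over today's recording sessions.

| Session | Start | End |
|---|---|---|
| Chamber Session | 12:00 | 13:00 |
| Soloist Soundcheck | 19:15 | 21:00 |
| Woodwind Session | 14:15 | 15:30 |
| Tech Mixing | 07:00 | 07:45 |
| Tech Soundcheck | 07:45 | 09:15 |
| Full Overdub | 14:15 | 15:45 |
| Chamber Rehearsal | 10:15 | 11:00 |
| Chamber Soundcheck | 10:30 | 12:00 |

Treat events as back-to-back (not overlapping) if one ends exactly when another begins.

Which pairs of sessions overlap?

Check each pair: they overlap iff neither finishes before the other starts.
Sorted by start: Tech Mixing, Tech Soundcheck, Chamber Rehearsal, Chamber Soundcheck, Chamber Session, Full Overdub, Woodwind Session, Soloist Soundcheck.
Tech Soundcheck starts exactly when Tech Mixing ends (back-to-back, no overlap) — done with Tech Mixing.
Chamber Rehearsal starts after Tech Soundcheck ends — done with Tech Soundcheck.
Chamber Soundcheck starts before Chamber Rehearsal ends → Chamber Rehearsal and Chamber Soundcheck overlap.
Chamber Session starts after Chamber Rehearsal ends — done with Chamber Rehearsal.
Chamber Session starts exactly when Chamber Soundcheck ends (back-to-back, no overlap) — done with Chamber Soundcheck.
Full Overdub starts after Chamber Session ends — done with Chamber Session.
Woodwind Session starts before Full Overdub ends → Full Overdub and Woodwind Session overlap.
Soloist Soundcheck starts after Full Overdub ends.
Soloist Soundcheck starts after Woodwind Session ends.

Chamber Rehearsal & Chamber Soundcheck, Full Overdub & Woodwind Session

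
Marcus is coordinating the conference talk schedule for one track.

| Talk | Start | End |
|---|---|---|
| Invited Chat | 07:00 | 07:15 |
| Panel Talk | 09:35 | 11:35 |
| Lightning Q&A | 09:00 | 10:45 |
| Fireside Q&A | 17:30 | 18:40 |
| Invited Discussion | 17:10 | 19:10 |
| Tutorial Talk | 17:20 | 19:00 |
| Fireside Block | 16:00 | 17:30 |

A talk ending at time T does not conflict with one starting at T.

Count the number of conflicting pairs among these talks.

Check each pair: they overlap iff neither finishes before the other starts.
Sorted by start: Invited Chat, Lightning Q&A, Panel Talk, Fireside Block, Invited Discussion, Tutorial Talk, Fireside Q&A.
Lightning Q&A starts after Invited Chat ends; Invited Chat is clear from here.
Panel Talk starts before Lightning Q&A ends → Lightning Q&A and Panel Talk overlap.
Fireside Block starts after Lightning Q&A ends; Lightning Q&A is clear from here.
Fireside Block starts after Panel Talk ends; Panel Talk is clear from here.
Invited Discussion starts before Fireside Block ends → Fireside Block and Invited Discussion overlap.
Tutorial Talk starts before Fireside Block ends → Fireside Block and Tutorial Talk overlap.
Fireside Q&A starts exactly when Fireside Block ends (back-to-back, no overlap).
Tutorial Talk starts before Invited Discussion ends → Invited Discussion and Tutorial Talk overlap.
Fireside Q&A starts before Invited Discussion ends → Invited Discussion and Fireside Q&A overlap.
Fireside Q&A starts before Tutorial Talk ends → Tutorial Talk and Fireside Q&A overlap.
Overlapping pairs: Fireside Block & Invited Discussion, Fireside Block & Tutorial Talk, Fireside Q&A & Invited Discussion, Fireside Q&A & Tutorial Talk, Invited Discussion & Tutorial Talk, Lightning Q&A & Panel Talk — 6 in total.

6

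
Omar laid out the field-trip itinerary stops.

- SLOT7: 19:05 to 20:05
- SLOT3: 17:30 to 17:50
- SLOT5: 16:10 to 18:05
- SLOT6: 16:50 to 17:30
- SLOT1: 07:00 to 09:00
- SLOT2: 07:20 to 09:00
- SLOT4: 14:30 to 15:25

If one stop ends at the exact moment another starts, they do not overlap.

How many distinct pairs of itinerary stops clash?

3

Sorted by start: SLOT1, SLOT2, SLOT4, SLOT5, SLOT6, SLOT3, SLOT7.
SLOT2 starts before SLOT1 ends → SLOT1 and SLOT2 overlap.
SLOT4 starts after SLOT1 ends; SLOT1 is clear from here.
SLOT4 starts after SLOT2 ends; SLOT2 is clear from here.
SLOT5 starts after SLOT4 ends; SLOT4 is clear from here.
SLOT6 starts before SLOT5 ends → SLOT5 and SLOT6 overlap.
SLOT3 starts before SLOT5 ends → SLOT5 and SLOT3 overlap.
SLOT7 starts after SLOT5 ends.
SLOT3 starts exactly when SLOT6 ends (back-to-back, no overlap); SLOT6 is clear from here.
SLOT7 starts after SLOT3 ends.
Overlapping pairs: SLOT1 & SLOT2, SLOT3 & SLOT5, SLOT5 & SLOT6 — 3 in total.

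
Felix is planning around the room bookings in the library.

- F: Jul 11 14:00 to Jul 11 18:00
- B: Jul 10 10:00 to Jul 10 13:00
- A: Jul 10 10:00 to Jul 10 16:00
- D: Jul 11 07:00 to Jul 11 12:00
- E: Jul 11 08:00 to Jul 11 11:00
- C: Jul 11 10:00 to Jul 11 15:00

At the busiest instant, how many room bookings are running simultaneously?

3

Walk through starts and ends in time order (an end at T is processed before a start at T):
Jul 10 10:00 start A → 1
Jul 10 10:00 start B → 2
Jul 10 13:00 end B → 1
Jul 10 16:00 end A → 0
Jul 11 07:00 start D → 1
Jul 11 08:00 start E → 2
Jul 11 10:00 start C → 3
Jul 11 11:00 end E → 2
Jul 11 12:00 end D → 1
Jul 11 14:00 start F → 2
Jul 11 15:00 end C → 1
Jul 11 18:00 end F → 0
Peak is 3, at Jul 11 10:00 (C, D, E).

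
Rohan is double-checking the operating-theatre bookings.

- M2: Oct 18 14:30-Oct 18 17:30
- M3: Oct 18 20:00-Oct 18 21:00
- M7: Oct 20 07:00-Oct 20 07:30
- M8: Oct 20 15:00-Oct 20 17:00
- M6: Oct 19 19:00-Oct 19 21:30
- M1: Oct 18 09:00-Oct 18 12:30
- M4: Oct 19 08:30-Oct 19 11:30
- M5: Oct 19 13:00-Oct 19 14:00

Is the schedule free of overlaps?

Yes

Check each pair: they overlap iff neither finishes before the other starts.
Sorted by start: M1, M2, M3, M4, M5, M6, M7, M8.
M2 starts after M1 ends, so M1 has no further overlaps.
M3 starts after M2 ends, so M2 has no further overlaps.
M4 starts after M3 ends, so M3 has no further overlaps.
M5 starts after M4 ends, so M4 has no further overlaps.
M6 starts after M5 ends, so M5 has no further overlaps.
M7 starts after M6 ends, so M6 has no further overlaps.
M8 starts after M7 ends.
Every pair is clear; the schedule has no overlaps.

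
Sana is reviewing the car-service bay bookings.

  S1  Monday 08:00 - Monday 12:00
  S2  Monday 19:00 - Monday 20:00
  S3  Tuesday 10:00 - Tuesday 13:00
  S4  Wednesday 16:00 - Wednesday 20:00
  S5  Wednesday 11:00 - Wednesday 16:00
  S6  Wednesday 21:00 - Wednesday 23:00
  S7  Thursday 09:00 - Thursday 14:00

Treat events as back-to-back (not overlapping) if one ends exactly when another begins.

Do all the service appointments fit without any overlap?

Sorted by start: S1, S2, S3, S5, S4, S6, S7.
S2 starts after S1 ends; S1 is clear from here.
S3 starts after S2 ends; S2 is clear from here.
S5 starts after S3 ends; S3 is clear from here.
S4 starts exactly when S5 ends (back-to-back, no overlap); S5 is clear from here.
S6 starts after S4 ends; S4 is clear from here.
S7 starts after S6 ends.
Every pair is clear; the schedule has no overlaps.

Yes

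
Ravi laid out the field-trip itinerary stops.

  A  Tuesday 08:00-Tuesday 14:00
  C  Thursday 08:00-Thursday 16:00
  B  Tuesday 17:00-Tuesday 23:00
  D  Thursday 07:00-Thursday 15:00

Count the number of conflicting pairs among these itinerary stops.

Sorted by start: A, B, D, C.
B starts after A ends — done with A.
D starts after B ends — done with B.
C starts before D ends → D and C overlap.
Overlapping pairs: C & D — 1 in total.

1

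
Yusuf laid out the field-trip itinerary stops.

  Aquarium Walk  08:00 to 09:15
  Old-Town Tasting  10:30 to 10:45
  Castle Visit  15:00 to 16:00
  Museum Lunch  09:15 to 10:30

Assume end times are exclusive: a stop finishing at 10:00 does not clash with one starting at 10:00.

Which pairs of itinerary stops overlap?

no overlapping pairs

Sorted by start: Aquarium Walk, Museum Lunch, Old-Town Tasting, Castle Visit.
Museum Lunch starts exactly when Aquarium Walk ends (back-to-back, no overlap); Aquarium Walk is clear from here.
Old-Town Tasting starts exactly when Museum Lunch ends (back-to-back, no overlap); Museum Lunch is clear from here.
Castle Visit starts after Old-Town Tasting ends.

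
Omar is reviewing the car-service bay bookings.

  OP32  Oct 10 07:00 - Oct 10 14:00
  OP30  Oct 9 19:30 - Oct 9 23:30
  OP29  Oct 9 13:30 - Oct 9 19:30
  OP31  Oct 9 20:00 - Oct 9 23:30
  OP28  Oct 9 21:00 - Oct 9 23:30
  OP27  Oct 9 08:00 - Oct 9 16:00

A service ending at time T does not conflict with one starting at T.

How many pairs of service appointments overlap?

Sorted by start: OP27, OP29, OP30, OP31, OP28, OP32.
OP29 starts before OP27 ends → OP27 and OP29 overlap.
OP30 starts after OP27 ends, so nothing later overlaps OP27 either.
OP30 starts exactly when OP29 ends (back-to-back, no overlap), so nothing later overlaps OP29 either.
OP31 starts before OP30 ends → OP30 and OP31 overlap.
OP28 starts before OP30 ends → OP30 and OP28 overlap.
OP32 starts after OP30 ends.
OP28 starts before OP31 ends → OP31 and OP28 overlap.
OP32 starts after OP31 ends.
OP32 starts after OP28 ends.
Overlapping pairs: OP27 & OP29, OP28 & OP30, OP28 & OP31, OP30 & OP31 — 4 in total.

4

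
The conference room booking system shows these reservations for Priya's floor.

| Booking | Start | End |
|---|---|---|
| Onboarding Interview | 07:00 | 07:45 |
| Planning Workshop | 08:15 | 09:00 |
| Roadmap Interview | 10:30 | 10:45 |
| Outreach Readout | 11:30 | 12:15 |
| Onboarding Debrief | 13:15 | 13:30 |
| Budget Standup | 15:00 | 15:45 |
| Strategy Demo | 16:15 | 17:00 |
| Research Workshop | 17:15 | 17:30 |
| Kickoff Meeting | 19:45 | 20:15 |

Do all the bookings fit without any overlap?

Sorted by start: Onboarding Interview, Planning Workshop, Roadmap Interview, Outreach Readout, Onboarding Debrief, Budget Standup, Strategy Demo, Research Workshop, Kickoff Meeting.
Planning Workshop starts after Onboarding Interview ends — done with Onboarding Interview.
Roadmap Interview starts after Planning Workshop ends — done with Planning Workshop.
Outreach Readout starts after Roadmap Interview ends — done with Roadmap Interview.
Onboarding Debrief starts after Outreach Readout ends — done with Outreach Readout.
Budget Standup starts after Onboarding Debrief ends — done with Onboarding Debrief.
Strategy Demo starts after Budget Standup ends — done with Budget Standup.
Research Workshop starts after Strategy Demo ends — done with Strategy Demo.
Kickoff Meeting starts after Research Workshop ends.
Every pair is clear; the schedule has no overlaps.

Yes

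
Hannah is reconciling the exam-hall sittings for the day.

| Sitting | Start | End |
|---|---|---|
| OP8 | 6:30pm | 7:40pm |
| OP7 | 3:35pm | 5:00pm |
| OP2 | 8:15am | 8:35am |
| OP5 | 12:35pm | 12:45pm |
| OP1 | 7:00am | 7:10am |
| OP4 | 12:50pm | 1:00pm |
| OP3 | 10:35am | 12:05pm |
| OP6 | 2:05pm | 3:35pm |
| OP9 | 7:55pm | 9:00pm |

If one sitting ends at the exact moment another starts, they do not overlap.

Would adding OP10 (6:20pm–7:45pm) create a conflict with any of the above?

OP1: ends 7:10am at or before OP10 starts 6:20pm → clear.
OP2: ends 8:35am at or before OP10 starts 6:20pm → clear.
OP3: ends 12:05pm at or before OP10 starts 6:20pm → clear.
OP5: ends 12:45pm at or before OP10 starts 6:20pm → clear.
OP4: ends 1:00pm at or before OP10 starts 6:20pm → clear.
OP6: ends 3:35pm at or before OP10 starts 6:20pm → clear.
OP7: ends 5:00pm at or before OP10 starts 6:20pm → clear.
OP8: starts 6:30pm before OP10 ends 7:45pm, and ends 7:40pm after OP10 starts 6:20pm → overlap.
OP9: starts 7:55pm at or after OP10 ends 7:45pm → clear.
OP10 overlaps OP8.

Yes — it overlaps OP8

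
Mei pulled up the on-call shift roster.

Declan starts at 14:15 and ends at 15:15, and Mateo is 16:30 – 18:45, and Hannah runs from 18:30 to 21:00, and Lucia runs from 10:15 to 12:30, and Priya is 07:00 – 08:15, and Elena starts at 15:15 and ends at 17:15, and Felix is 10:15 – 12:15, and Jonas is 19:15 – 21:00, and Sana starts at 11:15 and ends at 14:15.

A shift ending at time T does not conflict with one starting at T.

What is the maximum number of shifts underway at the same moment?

3

Sweep the timeline, counting +1 at each start and −1 at each end (ends before starts at a tie):
07:00 start Priya → 1
08:15 end Priya → 0
10:15 start Felix → 1
10:15 start Lucia → 2
11:15 start Sana → 3
12:15 end Felix → 2
12:30 end Lucia → 1
14:15 end Sana → 0
14:15 start Declan → 1
15:15 end Declan → 0
15:15 start Elena → 1
16:30 start Mateo → 2
17:15 end Elena → 1
18:30 start Hannah → 2
18:45 end Mateo → 1
19:15 start Jonas → 2
21:00 end Hannah → 1
21:00 end Jonas → 0
Peak is 3, at 11:15 (Felix, Lucia, Sana).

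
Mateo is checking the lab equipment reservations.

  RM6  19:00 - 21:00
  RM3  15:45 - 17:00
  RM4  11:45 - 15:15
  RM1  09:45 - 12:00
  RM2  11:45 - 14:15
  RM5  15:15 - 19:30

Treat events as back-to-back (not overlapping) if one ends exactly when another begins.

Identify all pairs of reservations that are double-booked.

Two intervals overlap when each starts before the other ends.
Sorted by start: RM1, RM2, RM4, RM5, RM3, RM6.
RM2 starts before RM1 ends → RM1 and RM2 overlap.
RM4 starts before RM1 ends → RM1 and RM4 overlap.
RM5 starts after RM1 ends; RM1 is clear from here.
RM4 starts before RM2 ends → RM2 and RM4 overlap.
RM5 starts after RM2 ends; RM2 is clear from here.
RM5 starts exactly when RM4 ends (back-to-back, no overlap); RM4 is clear from here.
RM3 starts before RM5 ends → RM5 and RM3 overlap.
RM6 starts before RM5 ends → RM5 and RM6 overlap.
RM6 starts after RM3 ends.

RM1 & RM2, RM1 & RM4, RM2 & RM4, RM3 & RM5, RM5 & RM6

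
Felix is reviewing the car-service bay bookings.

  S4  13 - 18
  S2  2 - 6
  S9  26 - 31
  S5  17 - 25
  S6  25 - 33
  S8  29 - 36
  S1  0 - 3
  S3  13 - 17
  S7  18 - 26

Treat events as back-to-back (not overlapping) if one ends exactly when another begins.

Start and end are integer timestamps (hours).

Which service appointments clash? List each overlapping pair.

S1 & S2, S3 & S4, S4 & S5, S5 & S7, S6 & S7, S6 & S8, S6 & S9, S8 & S9

Sorted by start: S1, S2, S3, S4, S5, S7, S6, S9, S8.
S2 starts before S1 ends → S1 and S2 overlap.
S3 starts after S1 ends — done with S1.
S3 starts after S2 ends — done with S2.
S4 starts before S3 ends → S3 and S4 overlap.
S5 starts exactly when S3 ends (back-to-back, no overlap) — done with S3.
S5 starts before S4 ends → S4 and S5 overlap.
S7 starts exactly when S4 ends (back-to-back, no overlap) — done with S4.
S7 starts before S5 ends → S5 and S7 overlap.
S6 starts exactly when S5 ends (back-to-back, no overlap) — done with S5.
S6 starts before S7 ends → S7 and S6 overlap.
S9 starts exactly when S7 ends (back-to-back, no overlap) — done with S7.
S9 starts before S6 ends → S6 and S9 overlap.
S8 starts before S6 ends → S6 and S8 overlap.
S8 starts before S9 ends → S9 and S8 overlap.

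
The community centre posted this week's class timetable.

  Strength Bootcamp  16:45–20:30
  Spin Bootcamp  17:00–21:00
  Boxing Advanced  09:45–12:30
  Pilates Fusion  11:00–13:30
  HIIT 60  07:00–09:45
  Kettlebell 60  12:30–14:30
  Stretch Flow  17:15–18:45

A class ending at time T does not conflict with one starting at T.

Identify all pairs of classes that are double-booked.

Boxing Advanced & Pilates Fusion, Kettlebell 60 & Pilates Fusion, Spin Bootcamp & Strength Bootcamp, Spin Bootcamp & Stretch Flow, Strength Bootcamp & Stretch Flow

Check each pair: they overlap iff neither finishes before the other starts.
Sorted by start: HIIT 60, Boxing Advanced, Pilates Fusion, Kettlebell 60, Strength Bootcamp, Spin Bootcamp, Stretch Flow.
Boxing Advanced starts exactly when HIIT 60 ends (back-to-back, no overlap), so nothing later overlaps HIIT 60 either.
Pilates Fusion starts before Boxing Advanced ends → Boxing Advanced and Pilates Fusion overlap.
Kettlebell 60 starts exactly when Boxing Advanced ends (back-to-back, no overlap), so nothing later overlaps Boxing Advanced either.
Kettlebell 60 starts before Pilates Fusion ends → Pilates Fusion and Kettlebell 60 overlap.
Strength Bootcamp starts after Pilates Fusion ends, so nothing later overlaps Pilates Fusion either.
Strength Bootcamp starts after Kettlebell 60 ends, so nothing later overlaps Kettlebell 60 either.
Spin Bootcamp starts before Strength Bootcamp ends → Strength Bootcamp and Spin Bootcamp overlap.
Stretch Flow starts before Strength Bootcamp ends → Strength Bootcamp and Stretch Flow overlap.
Stretch Flow starts before Spin Bootcamp ends → Spin Bootcamp and Stretch Flow overlap.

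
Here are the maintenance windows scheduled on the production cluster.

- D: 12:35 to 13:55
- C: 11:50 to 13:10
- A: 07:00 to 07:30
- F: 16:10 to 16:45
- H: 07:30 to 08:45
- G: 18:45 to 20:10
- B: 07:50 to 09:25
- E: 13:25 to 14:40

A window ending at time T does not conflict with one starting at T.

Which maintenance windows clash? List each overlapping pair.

B & H, C & D, D & E

Sorted by start: A, H, B, C, D, E, F, G.
H starts exactly when A ends (back-to-back, no overlap) — done with A.
B starts before H ends → H and B overlap.
C starts after H ends — done with H.
C starts after B ends — done with B.
D starts before C ends → C and D overlap.
E starts after C ends — done with C.
E starts before D ends → D and E overlap.
F starts after D ends — done with D.
F starts after E ends — done with E.
G starts after F ends.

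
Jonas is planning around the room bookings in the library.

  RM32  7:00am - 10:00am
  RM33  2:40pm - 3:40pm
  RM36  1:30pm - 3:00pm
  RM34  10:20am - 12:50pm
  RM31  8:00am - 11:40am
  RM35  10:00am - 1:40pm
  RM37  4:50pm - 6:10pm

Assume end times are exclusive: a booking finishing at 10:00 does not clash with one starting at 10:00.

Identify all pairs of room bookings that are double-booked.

Sorted by start: RM32, RM31, RM35, RM34, RM36, RM33, RM37.
RM31 starts before RM32 ends → RM32 and RM31 overlap.
RM35 starts exactly when RM32 ends (back-to-back, no overlap); RM32 is clear from here.
RM35 starts before RM31 ends → RM31 and RM35 overlap.
RM34 starts before RM31 ends → RM31 and RM34 overlap.
RM36 starts after RM31 ends; RM31 is clear from here.
RM34 starts before RM35 ends → RM35 and RM34 overlap.
RM36 starts before RM35 ends → RM35 and RM36 overlap.
RM33 starts after RM35 ends; RM35 is clear from here.
RM36 starts after RM34 ends; RM34 is clear from here.
RM33 starts before RM36 ends → RM36 and RM33 overlap.
RM37 starts after RM36 ends.
RM37 starts after RM33 ends.

RM31 & RM32, RM31 & RM34, RM31 & RM35, RM33 & RM36, RM34 & RM35, RM35 & RM36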